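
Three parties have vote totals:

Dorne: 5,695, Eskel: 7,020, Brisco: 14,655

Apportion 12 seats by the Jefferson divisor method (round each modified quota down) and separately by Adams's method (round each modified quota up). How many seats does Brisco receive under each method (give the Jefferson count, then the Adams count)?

7 and 6

Jefferson: Dorne 2, Eskel 3, Brisco 7.
Adams: Dorne 3, Eskel 3, Brisco 6.
Brisco gets 7 under Jefferson and 6 under Adams.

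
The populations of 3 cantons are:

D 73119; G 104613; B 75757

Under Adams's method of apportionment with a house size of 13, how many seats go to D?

4

Standard divisor 253489/13 ≈ 19499.154; standard quotas: D 3.750, G 5.365, B 3.885.
Rounding up gives 4, 6, 4 = 14 seats, so the divisor must be adjusted.
With modified divisor 22600: modified quotas D 3.235, G 4.629, B 3.352.
Rounding up: D 4, G 5, B 4 (total 13).
D receives 4.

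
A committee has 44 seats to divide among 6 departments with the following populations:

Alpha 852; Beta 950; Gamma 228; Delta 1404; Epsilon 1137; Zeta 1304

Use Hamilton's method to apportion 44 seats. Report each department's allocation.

The standard divisor is 5875/44 ≈ 133.523.
Standard quotas: Alpha 6.381, Beta 7.115, Gamma 1.708, Delta 10.515, Epsilon 8.515, Zeta 9.766.
Lower quotas: Alpha 6, Beta 7, Gamma 1, Delta 10, Epsilon 8, Zeta 9 (sum 41, leaving 3 seats).
Remainders in descending order: Zeta 0.766, Gamma 0.708, Epsilon 0.515, Delta 0.515, Alpha 0.381, Beta 0.115.
Largest remainders: Zeta, Gamma, Epsilon receive the extra seats.

Alpha=6; Beta=7; Gamma=2; Delta=10; Epsilon=9; Zeta=10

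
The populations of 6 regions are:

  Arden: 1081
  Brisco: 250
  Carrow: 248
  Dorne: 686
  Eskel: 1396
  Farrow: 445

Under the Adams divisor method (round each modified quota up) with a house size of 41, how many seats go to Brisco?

Standard divisor 4106/41 ≈ 100.146; standard quotas: Arden 10.794, Brisco 2.496, Carrow 2.476, Dorne 6.850, Eskel 13.940, Farrow 4.443.
Rounding up gives 11, 3, 3, 7, 14, 5 = 43 seats, so the divisor must be adjusted.
With modified divisor 110: modified quotas Arden 9.827, Brisco 2.273, Carrow 2.255, Dorne 6.236, Eskel 12.691, Farrow 4.045.
Rounding up: Arden 10, Brisco 3, Carrow 3, Dorne 7, Eskel 13, Farrow 5 (total 41).
Brisco receives 3.

3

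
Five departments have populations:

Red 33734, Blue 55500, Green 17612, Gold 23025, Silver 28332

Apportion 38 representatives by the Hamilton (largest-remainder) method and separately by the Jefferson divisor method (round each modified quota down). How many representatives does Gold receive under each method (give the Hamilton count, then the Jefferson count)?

6 and 5

Hamilton: Red 8, Blue 13, Green 4, Gold 6, Silver 7.
Jefferson: Red 8, Blue 14, Green 4, Gold 5, Silver 7.
Gold gets 6 under Hamilton and 5 under Jefferson.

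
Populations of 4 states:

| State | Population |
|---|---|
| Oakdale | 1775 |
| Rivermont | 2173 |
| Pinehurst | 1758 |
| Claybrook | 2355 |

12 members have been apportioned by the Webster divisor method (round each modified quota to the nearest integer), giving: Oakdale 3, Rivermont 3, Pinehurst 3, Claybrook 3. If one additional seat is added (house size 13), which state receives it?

Priority for the next seat is population ÷ (current seats + 0.5).
Priorities: Oakdale 507.143, Rivermont 620.857, Pinehurst 502.286, Claybrook 672.857.
Highest priority: Claybrook.

Claybrook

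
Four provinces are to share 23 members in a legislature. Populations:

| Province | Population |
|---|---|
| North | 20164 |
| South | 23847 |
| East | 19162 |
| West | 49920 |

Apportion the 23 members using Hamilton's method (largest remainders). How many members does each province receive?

The standard divisor is 113093/23 ≈ 4917.087.
Standard quotas: North 4.1008, South 4.8498, East 3.8970, West 10.1524.
Lower quotas: North 4, South 4, East 3, West 10 (sum 21, leaving 2 seats).
Remainders in descending order: East 0.8970, South 0.8498, West 0.1524, North 0.1008.
The surplus seats go to East, South.

North=4, South=5, East=4, West=10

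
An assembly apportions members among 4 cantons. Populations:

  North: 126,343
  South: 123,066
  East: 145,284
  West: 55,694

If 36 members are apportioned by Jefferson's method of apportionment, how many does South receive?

10

Standard divisor 450387/36 ≈ 12510.75; standard quotas: North 10.099, South 9.837, East 11.613, West 4.452.
Rounding down gives 10, 9, 11, 4 = 34 seats, so the divisor must be adjusted.
With modified divisor 11800: modified quotas North 10.707, South 10.429, East 12.312, West 4.720.
Rounding down: North 10, South 10, East 12, West 4 (total 36).
South receives 10.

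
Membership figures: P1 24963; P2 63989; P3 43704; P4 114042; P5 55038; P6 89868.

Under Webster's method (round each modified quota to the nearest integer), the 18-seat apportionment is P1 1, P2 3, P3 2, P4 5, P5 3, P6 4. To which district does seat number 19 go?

P4

Priority for the next seat is population ÷ (current seats + 0.5).
Priorities: P1 16642.000, P2 18282.571, P3 17481.600, P4 20734.909, P5 15725.143, P6 19970.667.
Highest priority: P4.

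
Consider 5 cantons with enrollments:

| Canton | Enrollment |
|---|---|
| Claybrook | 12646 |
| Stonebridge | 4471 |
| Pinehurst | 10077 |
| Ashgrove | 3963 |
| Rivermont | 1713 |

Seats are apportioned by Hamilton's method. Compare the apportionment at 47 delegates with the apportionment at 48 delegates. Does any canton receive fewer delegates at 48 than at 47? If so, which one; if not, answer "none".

At 47 seats: Claybrook 18, Stonebridge 6, Pinehurst 14, Ashgrove 6, Rivermont 3.
At 48 seats: Claybrook 18, Stonebridge 7, Pinehurst 15, Ashgrove 6, Rivermont 2.
Rivermont drops from 3 to 2.

Rivermont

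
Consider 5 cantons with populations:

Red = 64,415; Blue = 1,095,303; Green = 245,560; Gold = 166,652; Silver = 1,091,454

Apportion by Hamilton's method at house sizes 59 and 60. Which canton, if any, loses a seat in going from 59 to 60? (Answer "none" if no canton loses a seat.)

At 59 seats: Red 1, Blue 24, Green 6, Gold 4, Silver 24.
At 60 seats: Red 1, Blue 25, Green 5, Gold 4, Silver 25.
Green drops from 6 to 5.

Green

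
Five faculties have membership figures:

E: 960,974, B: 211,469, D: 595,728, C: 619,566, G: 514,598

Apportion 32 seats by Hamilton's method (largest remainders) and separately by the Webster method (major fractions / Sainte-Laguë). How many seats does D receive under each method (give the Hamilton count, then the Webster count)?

Hamilton: E 11, B 2, D 6, C 7, G 6.
Webster: E 10, B 2, D 7, C 7, G 6.
D gets 6 under Hamilton and 7 under Webster.

6 and 7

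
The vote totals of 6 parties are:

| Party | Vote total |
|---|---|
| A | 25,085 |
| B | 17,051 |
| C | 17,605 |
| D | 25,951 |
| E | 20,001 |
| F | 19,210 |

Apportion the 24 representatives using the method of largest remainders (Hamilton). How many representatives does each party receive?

Total 124903; standard divisor 124903/24 ≈ 5204.292.
Standard quotas: A 4.8201, B 3.2763, C 3.3828, D 4.9865, E 3.8432, F 3.6912.
Lower quotas: A 4, B 3, C 3, D 4, E 3, F 3 (sum 20, leaving 4 seats).
Remainders in descending order: D 0.9865, E 0.8432, A 0.8201, F 0.6912, C 0.3828, B 0.2763.
The surplus seats go to D, E, A, F.

A=5; B=3; C=3; D=5; E=4; F=4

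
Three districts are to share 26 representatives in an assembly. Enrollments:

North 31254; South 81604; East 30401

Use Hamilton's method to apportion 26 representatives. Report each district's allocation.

Total 143259; standard divisor 143259/26 ≈ 5509.962.
Standard quotas: North 5.6723, South 14.8103, East 5.5175.
Lower quotas: North 5, South 14, East 5 (sum 24, leaving 2 seats).
Remainders in descending order: South 0.8103, North 0.6723, East 0.5175.
Largest remainders: South, North receive the extra seats.

North 6, South 15, East 5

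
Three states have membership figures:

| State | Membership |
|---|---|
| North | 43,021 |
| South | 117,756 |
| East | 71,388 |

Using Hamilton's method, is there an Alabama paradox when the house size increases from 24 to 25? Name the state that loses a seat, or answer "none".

At 24 seats: North 5, South 12, East 7.
At 25 seats: North 4, South 13, East 8.
North drops from 5 to 4.

North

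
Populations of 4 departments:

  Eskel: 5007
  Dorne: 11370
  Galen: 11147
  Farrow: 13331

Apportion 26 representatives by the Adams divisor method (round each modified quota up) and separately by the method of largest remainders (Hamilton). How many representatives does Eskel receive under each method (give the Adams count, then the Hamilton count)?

4 and 3

Adams: Eskel 4, Dorne 7, Galen 7, Farrow 8.
Hamilton: Eskel 3, Dorne 7, Galen 7, Farrow 9.
Eskel gets 4 under Adams and 3 under Hamilton.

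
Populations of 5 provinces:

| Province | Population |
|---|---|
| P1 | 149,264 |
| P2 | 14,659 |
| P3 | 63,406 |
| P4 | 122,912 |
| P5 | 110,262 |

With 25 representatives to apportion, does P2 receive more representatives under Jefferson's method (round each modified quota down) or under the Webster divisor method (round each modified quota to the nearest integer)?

Jefferson: P1 9, P2 0, P3 3, P4 7, P5 6.
Webster: P1 8, P2 1, P3 3, P4 7, P5 6.
P2 gets 0 under Jefferson and 1 under Webster.

Webster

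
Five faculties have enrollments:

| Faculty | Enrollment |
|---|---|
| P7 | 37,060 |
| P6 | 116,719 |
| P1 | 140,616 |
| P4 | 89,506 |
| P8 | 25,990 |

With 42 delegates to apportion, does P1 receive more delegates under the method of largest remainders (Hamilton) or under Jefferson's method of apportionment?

Jefferson

Hamilton: P7 4, P6 12, P1 14, P4 9, P8 3.
Jefferson: P7 4, P6 12, P1 15, P4 9, P8 2.
P1 gets 14 under Hamilton and 15 under Jefferson.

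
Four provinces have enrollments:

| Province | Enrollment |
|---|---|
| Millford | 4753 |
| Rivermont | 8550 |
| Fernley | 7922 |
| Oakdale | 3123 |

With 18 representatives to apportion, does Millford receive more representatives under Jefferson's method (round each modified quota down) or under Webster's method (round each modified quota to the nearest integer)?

Jefferson: Millford 3, Rivermont 7, Fernley 6, Oakdale 2.
Webster: Millford 4, Rivermont 6, Fernley 6, Oakdale 2.
Millford gets 3 under Jefferson and 4 under Webster.

Webster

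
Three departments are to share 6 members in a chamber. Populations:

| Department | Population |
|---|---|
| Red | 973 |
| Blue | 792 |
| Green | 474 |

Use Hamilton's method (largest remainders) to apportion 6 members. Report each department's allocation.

Red 3, Blue 2, Green 1

Standard divisor: 2239 ÷ 6 ≈ 373.167.
Standard quotas: Red 2.607, Blue 2.122, Green 1.270.
Lower quotas: Red 2, Blue 2, Green 1 (sum 5, leaving 1 seat).
Remainders in descending order: Red 0.607, Green 0.270, Blue 0.122.
The surplus seat goes to Red.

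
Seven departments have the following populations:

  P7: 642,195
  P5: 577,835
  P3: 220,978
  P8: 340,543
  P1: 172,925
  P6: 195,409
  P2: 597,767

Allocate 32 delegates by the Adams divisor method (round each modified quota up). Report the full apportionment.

P7 7; P5 6; P3 3; P8 4; P1 2; P6 3; P2 7

Standard divisor 2747652/32 ≈ 85864.125; standard quotas: P7 7.479, P5 6.730, P3 2.574, P8 3.966, P1 2.014, P6 2.276, P2 6.962.
Rounding up gives 8, 7, 3, 4, 3, 3, 7 = 35 seats, so the divisor must be adjusted.
With modified divisor 96725.4: modified quotas P7 6.639, P5 5.974, P3 2.285, P8 3.521, P1 1.788, P6 2.020, P2 6.180.
Rounding up: P7 7, P5 6, P3 3, P8 4, P1 2, P6 3, P2 7 (total 32).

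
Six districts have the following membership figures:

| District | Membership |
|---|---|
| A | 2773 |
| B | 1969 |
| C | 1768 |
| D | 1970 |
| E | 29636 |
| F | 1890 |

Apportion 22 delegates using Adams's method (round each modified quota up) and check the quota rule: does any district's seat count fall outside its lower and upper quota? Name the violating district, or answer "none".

none

Standard quotas: A 1.525, B 1.083, C 0.972, D 1.083, E 16.297, F 1.039.
Adams allocation: A 2, B 1, C 1, D 1, E 16, F 1.
Every allocation lies between the lower and upper quota.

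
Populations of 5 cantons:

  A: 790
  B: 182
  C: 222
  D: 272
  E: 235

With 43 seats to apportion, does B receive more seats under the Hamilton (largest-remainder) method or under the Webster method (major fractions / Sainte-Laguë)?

Webster

Hamilton: A 20, B 4, C 6, D 7, E 6.
Webster: A 20, B 5, C 5, D 7, E 6.
B gets 4 under Hamilton and 5 under Webster.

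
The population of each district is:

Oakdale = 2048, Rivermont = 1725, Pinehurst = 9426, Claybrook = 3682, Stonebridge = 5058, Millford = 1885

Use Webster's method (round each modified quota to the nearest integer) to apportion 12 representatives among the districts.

Oakdale 1; Rivermont 1; Pinehurst 5; Claybrook 2; Stonebridge 2; Millford 1

Standard divisor 23824/12 ≈ 1985.333; standard quotas: Oakdale 1.032, Rivermont 0.869, Pinehurst 4.748, Claybrook 1.855, Stonebridge 2.548, Millford 0.949.
Rounding to the nearest integer gives 1, 1, 5, 2, 3, 1 = 13 seats, so the divisor must be adjusted.
With modified divisor 2060: modified quotas Oakdale 0.994, Rivermont 0.837, Pinehurst 4.576, Claybrook 1.787, Stonebridge 2.455, Millford 0.915.
Rounding to the nearest integer: Oakdale 1, Rivermont 1, Pinehurst 5, Claybrook 2, Stonebridge 2, Millford 1 (total 12).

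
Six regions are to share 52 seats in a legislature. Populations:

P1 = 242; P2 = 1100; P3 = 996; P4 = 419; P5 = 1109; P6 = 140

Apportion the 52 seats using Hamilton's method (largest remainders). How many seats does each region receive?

P1: 3, P2: 14, P3: 13, P4: 6, P5: 14, P6: 2

The standard divisor is 4006/52 ≈ 77.038.
Standard quotas: P1 3.141, P2 14.279, P3 12.929, P4 5.439, P5 14.395, P6 1.817.
Lower quotas: P1 3, P2 14, P3 12, P4 5, P5 14, P6 1 (sum 49, leaving 3 seats).
Remainders in descending order: P3 0.929, P6 0.817, P4 0.439, P5 0.395, P2 0.279, P1 0.141.
The surplus seats go to P3, P6, P4.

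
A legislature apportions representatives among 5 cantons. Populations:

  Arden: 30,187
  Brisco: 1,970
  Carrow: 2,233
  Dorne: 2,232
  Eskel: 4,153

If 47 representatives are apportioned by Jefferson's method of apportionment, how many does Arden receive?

Standard divisor 40775/47 ≈ 867.553; standard quotas: Arden 34.796, Brisco 2.271, Carrow 2.574, Dorne 2.573, Eskel 4.787.
Rounding down gives 34, 2, 2, 2, 4 = 44 seats, so the divisor must be adjusted.
With modified divisor 820: modified quotas Arden 36.813, Brisco 2.402, Carrow 2.723, Dorne 2.722, Eskel 5.065.
Rounding down: Arden 36, Brisco 2, Carrow 2, Dorne 2, Eskel 5 (total 47).
Arden receives 36.

36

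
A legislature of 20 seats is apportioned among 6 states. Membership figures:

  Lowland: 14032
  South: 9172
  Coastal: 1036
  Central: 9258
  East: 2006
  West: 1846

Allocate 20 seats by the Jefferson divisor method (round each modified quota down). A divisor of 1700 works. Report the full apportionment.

Lowland=8, South=5, Coastal=0, Central=5, East=1, West=1

With modified divisor 1700: modified quotas Lowland 8.254, South 5.395, Coastal 0.609, Central 5.446, East 1.180, West 1.086.
Rounding down: Lowland 8, South 5, Coastal 0, Central 5, East 1, West 1 (total 20).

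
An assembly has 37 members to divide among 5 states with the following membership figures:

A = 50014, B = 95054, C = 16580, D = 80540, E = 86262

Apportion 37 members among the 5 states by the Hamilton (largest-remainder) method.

Total 328450; standard divisor 328450/37 ≈ 8877.027.
Standard quotas: A 5.6341, B 10.7079, C 1.8677, D 9.0729, E 9.7174.
Lower quotas: A 5, B 10, C 1, D 9, E 9 (sum 34, leaving 3 seats).
Remainders in descending order: C 0.8677, E 0.7174, B 0.7079, A 0.6341, D 0.0729.
Largest remainders: C, E, B receive the extra seats.

A 5, B 11, C 2, D 9, E 10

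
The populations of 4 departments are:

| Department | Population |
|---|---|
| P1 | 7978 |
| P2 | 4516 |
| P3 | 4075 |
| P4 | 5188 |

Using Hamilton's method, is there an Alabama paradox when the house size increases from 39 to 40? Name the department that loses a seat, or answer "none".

At 39 seats: P1 14, P2 8, P3 8, P4 9.
At 40 seats: P1 15, P2 8, P3 7, P4 10.
P3 drops from 8 to 7.

P3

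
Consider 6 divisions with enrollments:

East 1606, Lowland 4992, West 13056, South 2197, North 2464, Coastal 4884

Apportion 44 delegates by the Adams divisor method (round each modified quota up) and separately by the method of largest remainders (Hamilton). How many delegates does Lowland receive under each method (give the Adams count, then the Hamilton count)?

7 and 8

Adams: East 3, Lowland 7, West 19, South 4, North 4, Coastal 7.
Hamilton: East 2, Lowland 8, West 20, South 3, North 4, Coastal 7.
Lowland gets 7 under Adams and 8 under Hamilton.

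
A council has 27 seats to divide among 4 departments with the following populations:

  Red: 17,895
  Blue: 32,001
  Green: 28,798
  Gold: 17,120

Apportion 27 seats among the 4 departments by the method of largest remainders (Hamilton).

Standard divisor: 95814 ÷ 27 ≈ 3548.667.
Standard quotas: Red 5.0427, Blue 9.0178, Green 8.1152, Gold 4.8243.
Lower quotas: Red 5, Blue 9, Green 8, Gold 4 (sum 26, leaving 1 seat).
Remainders in descending order: Gold 0.8243, Green 0.1152, Red 0.0427, Blue 0.0178.
The surplus seat goes to Gold.

Red 5, Blue 9, Green 8, Gold 5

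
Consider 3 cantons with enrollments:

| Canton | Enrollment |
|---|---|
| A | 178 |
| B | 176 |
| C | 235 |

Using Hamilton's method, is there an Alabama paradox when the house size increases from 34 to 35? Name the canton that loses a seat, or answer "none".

none

At 34 seats: A 10, B 10, C 14.
At 35 seats: A 11, B 10, C 14.
No canton's allocation decreased.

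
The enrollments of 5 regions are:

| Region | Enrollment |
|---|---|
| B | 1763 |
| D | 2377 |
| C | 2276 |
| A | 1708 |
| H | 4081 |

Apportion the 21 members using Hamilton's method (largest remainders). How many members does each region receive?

B 3; D 4; C 4; A 3; H 7

The standard divisor is 12205/21 ≈ 581.19.
Standard quotas: B 3.033, D 4.090, C 3.916, A 2.939, H 7.022.
Lower quotas: B 3, D 4, C 3, A 2, H 7 (sum 19, leaving 2 seats).
Remainders in descending order: A 0.939, C 0.916, D 0.090, B 0.033, H 0.022.
Largest remainders: A, C receive the extra seats.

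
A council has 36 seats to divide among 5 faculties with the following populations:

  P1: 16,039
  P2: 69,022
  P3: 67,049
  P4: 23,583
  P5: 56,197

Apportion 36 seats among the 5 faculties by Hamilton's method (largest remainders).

The standard divisor is 231890/36 ≈ 6441.389.
Standard quotas: P1 2.4900, P2 10.7154, P3 10.4091, P4 3.6612, P5 8.7244.
Lower quotas: P1 2, P2 10, P3 10, P4 3, P5 8 (sum 33, leaving 3 seats).
Remainders in descending order: P5 0.7244, P2 0.7154, P4 0.6612, P1 0.4900, P3 0.4091.
Largest remainders: P5, P2, P4 receive the extra seats.

P1 2, P2 11, P3 10, P4 4, P5 9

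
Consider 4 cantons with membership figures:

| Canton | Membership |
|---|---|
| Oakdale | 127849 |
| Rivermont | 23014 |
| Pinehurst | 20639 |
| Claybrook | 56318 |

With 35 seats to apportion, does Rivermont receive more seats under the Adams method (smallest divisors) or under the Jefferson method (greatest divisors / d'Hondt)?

Adams

Adams: Oakdale 19, Rivermont 4, Pinehurst 3, Claybrook 9.
Jefferson: Oakdale 20, Rivermont 3, Pinehurst 3, Claybrook 9.
Rivermont gets 4 under Adams and 3 under Jefferson.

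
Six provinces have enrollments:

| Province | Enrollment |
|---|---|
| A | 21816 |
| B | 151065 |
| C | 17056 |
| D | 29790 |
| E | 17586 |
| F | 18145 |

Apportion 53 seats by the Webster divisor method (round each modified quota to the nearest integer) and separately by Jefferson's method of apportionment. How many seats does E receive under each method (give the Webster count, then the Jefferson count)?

4 and 3

Webster: A 4, B 31, C 4, D 6, E 4, F 4.
Jefferson: A 4, B 33, C 3, D 6, E 3, F 4.
E gets 4 under Webster and 3 under Jefferson.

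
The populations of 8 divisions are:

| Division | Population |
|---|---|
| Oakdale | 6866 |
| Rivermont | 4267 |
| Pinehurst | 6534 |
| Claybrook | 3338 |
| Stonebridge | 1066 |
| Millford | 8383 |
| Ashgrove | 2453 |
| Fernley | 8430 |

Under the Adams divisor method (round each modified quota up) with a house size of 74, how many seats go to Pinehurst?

Standard divisor 41337/74 ≈ 558.608; standard quotas: Oakdale 12.291, Rivermont 7.639, Pinehurst 11.697, Claybrook 5.976, Stonebridge 1.908, Millford 15.007, Ashgrove 4.391, Fernley 15.091.
Rounding up gives 13, 8, 12, 6, 2, 16, 5, 16 = 78 seats, so the divisor must be adjusted.
With modified divisor 596: modified quotas Oakdale 11.520, Rivermont 7.159, Pinehurst 10.963, Claybrook 5.601, Stonebridge 1.789, Millford 14.065, Ashgrove 4.116, Fernley 14.144.
Rounding up: Oakdale 12, Rivermont 8, Pinehurst 11, Claybrook 6, Stonebridge 2, Millford 15, Ashgrove 5, Fernley 15 (total 74).
Pinehurst receives 11.

11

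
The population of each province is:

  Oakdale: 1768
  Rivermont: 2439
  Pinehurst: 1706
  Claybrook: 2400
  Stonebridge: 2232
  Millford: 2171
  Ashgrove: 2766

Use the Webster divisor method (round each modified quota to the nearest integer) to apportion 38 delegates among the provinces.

Standard divisor 15482/38 ≈ 407.421; standard quotas: Oakdale 4.339, Rivermont 5.986, Pinehurst 4.187, Claybrook 5.891, Stonebridge 5.478, Millford 5.329, Ashgrove 6.789.
Rounding to the nearest integer gives 4, 6, 4, 6, 5, 5, 7 = 37 seats, so the divisor must be adjusted.
With modified divisor 400: modified quotas Oakdale 4.420, Rivermont 6.098, Pinehurst 4.265, Claybrook 6.000, Stonebridge 5.580, Millford 5.428, Ashgrove 6.915.
Rounding to the nearest integer: Oakdale 4, Rivermont 6, Pinehurst 4, Claybrook 6, Stonebridge 6, Millford 5, Ashgrove 7 (total 38).

Oakdale: 4; Rivermont: 6; Pinehurst: 4; Claybrook: 6; Stonebridge: 6; Millford: 5; Ashgrove: 7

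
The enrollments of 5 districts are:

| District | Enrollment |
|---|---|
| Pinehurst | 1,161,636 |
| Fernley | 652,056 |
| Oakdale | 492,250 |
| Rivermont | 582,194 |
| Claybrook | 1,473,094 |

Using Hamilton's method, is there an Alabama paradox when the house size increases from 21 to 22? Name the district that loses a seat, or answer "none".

At 21 seats: Pinehurst 6, Fernley 3, Oakdale 2, Rivermont 3, Claybrook 7.
At 22 seats: Pinehurst 6, Fernley 3, Oakdale 3, Rivermont 3, Claybrook 7.
No district's allocation decreased.

none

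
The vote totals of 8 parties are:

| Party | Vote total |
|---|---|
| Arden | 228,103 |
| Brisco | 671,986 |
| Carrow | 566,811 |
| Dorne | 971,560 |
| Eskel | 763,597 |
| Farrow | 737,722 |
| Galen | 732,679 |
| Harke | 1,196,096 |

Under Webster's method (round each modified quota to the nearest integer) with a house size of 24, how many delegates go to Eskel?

Standard divisor 5868554/24 ≈ 244523.083; standard quotas: Arden 0.933, Brisco 2.748, Carrow 2.318, Dorne 3.973, Eskel 3.123, Farrow 3.017, Galen 2.996, Harke 4.892.
Rounding to the nearest integer gives Arden 1, Brisco 3, Carrow 2, Dorne 4, Eskel 3, Farrow 3, Galen 3, Harke 5 — total 24, matching the house size, so no adjustment is needed.
Eskel receives 3.

3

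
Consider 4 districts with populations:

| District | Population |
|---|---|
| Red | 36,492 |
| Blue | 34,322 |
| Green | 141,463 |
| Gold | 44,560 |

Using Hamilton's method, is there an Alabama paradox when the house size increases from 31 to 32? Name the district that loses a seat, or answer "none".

Red

At 31 seats: Red 5, Blue 4, Green 17, Gold 5.
At 32 seats: Red 4, Blue 4, Green 18, Gold 6.
Red drops from 5 to 4.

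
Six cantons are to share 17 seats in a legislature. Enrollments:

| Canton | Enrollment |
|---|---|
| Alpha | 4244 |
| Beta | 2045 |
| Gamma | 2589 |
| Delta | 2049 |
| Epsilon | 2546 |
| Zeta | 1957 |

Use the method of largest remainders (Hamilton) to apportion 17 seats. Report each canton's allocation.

Alpha=5, Beta=2, Gamma=3, Delta=2, Epsilon=3, Zeta=2

Standard divisor: 15430 ÷ 17 ≈ 907.647.
Standard quotas: Alpha 4.676, Beta 2.253, Gamma 2.852, Delta 2.257, Epsilon 2.805, Zeta 2.156.
Lower quotas: Alpha 4, Beta 2, Gamma 2, Delta 2, Epsilon 2, Zeta 2 (sum 14, leaving 3 seats).
Remainders in descending order: Gamma 0.852, Epsilon 0.805, Alpha 0.676, Delta 0.257, Beta 0.253, Zeta 0.156.
The surplus seats go to Gamma, Epsilon, Alpha.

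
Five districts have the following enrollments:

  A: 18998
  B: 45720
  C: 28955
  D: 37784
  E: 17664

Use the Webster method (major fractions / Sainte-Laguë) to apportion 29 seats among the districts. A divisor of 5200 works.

A=4; B=9; C=6; D=7; E=3

With modified divisor 5200: modified quotas A 3.653, B 8.792, C 5.568, D 7.266, E 3.397.
Rounding to the nearest integer: A 4, B 9, C 6, D 7, E 3 (total 29).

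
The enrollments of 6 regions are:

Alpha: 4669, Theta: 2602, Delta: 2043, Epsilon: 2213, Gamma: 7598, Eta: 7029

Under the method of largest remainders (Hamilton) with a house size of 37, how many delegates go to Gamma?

The standard divisor is 26154/37 ≈ 706.865.
Standard quotas: Alpha 6.6052, Theta 3.6810, Delta 2.8902, Epsilon 3.1307, Gamma 10.7489, Eta 9.9439.
Lower quotas: Alpha 6, Theta 3, Delta 2, Epsilon 3, Gamma 10, Eta 9 (sum 33, leaving 4 seats).
Remainders in descending order: Eta 0.9439, Delta 0.8902, Gamma 0.7489, Theta 0.6810, Alpha 0.6052, Epsilon 0.1307.
Largest remainders: Eta, Delta, Gamma, Theta receive the extra seats.
Gamma receives 11.

11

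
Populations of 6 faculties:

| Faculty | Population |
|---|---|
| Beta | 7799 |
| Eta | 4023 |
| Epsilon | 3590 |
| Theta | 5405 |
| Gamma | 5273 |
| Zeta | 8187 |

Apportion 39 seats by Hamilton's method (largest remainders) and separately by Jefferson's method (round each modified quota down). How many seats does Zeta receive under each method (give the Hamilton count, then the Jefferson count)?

9 and 10

Hamilton: Beta 9, Eta 5, Epsilon 4, Theta 6, Gamma 6, Zeta 9.
Jefferson: Beta 9, Eta 4, Epsilon 4, Theta 6, Gamma 6, Zeta 10.
Zeta gets 9 under Hamilton and 10 under Jefferson.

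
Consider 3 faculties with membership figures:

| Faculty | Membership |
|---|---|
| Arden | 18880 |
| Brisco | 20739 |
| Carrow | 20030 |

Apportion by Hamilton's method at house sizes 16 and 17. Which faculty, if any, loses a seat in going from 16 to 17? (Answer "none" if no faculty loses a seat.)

none

At 16 seats: Arden 5, Brisco 6, Carrow 5.
At 17 seats: Arden 5, Brisco 6, Carrow 6.
No faculty's allocation decreased.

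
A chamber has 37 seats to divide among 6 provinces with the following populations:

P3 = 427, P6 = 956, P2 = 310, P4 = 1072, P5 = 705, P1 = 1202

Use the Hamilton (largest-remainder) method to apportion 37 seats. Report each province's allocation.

The standard divisor is 4672/37 ≈ 126.27.
Standard quotas: P3 3.382, P6 7.571, P2 2.455, P4 8.490, P5 5.583, P1 9.519.
Lower quotas: P3 3, P6 7, P2 2, P4 8, P5 5, P1 9 (sum 34, leaving 3 seats).
Remainders in descending order: P5 0.583, P6 0.571, P1 0.519, P4 0.490, P2 0.455, P3 0.382.
The surplus seats go to P5, P6, P1.

P3: 3; P6: 8; P2: 2; P4: 8; P5: 6; P1: 10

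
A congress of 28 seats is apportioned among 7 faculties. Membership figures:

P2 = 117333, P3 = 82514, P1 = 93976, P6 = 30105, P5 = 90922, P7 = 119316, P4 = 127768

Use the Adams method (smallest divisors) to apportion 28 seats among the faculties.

P2=5; P3=3; P1=4; P6=2; P5=4; P7=5; P4=5

Standard divisor 661934/28 ≈ 23640.5; standard quotas: P2 4.963, P3 3.490, P1 3.975, P6 1.273, P5 3.846, P7 5.047, P4 5.405.
Rounding up gives 5, 4, 4, 2, 4, 6, 6 = 31 seats, so the divisor must be adjusted.
With modified divisor 28400: modified quotas P2 4.131, P3 2.905, P1 3.309, P6 1.060, P5 3.201, P7 4.201, P4 4.499.
Rounding up: P2 5, P3 3, P1 4, P6 2, P5 4, P7 5, P4 5 (total 28).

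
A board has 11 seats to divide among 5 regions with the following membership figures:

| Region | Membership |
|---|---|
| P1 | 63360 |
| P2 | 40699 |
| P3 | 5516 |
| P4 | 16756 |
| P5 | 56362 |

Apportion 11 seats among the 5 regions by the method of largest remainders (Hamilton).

Total 182693; standard divisor 182693/11 ≈ 16608.455.
Standard quotas: P1 3.8149, P2 2.4505, P3 0.3321, P4 1.0089, P5 3.3936.
Lower quotas: P1 3, P2 2, P3 0, P4 1, P5 3 (sum 9, leaving 2 seats).
Remainders in descending order: P1 0.8149, P2 0.4505, P5 0.3936, P3 0.3321, P4 0.0089.
The surplus seats go to P1, P2.

P1=4, P2=3, P3=0, P4=1, P5=3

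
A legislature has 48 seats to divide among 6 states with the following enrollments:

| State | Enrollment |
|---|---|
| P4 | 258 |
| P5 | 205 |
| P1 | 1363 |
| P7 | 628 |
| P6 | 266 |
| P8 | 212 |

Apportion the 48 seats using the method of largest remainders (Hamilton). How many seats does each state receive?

P4=4, P5=4, P1=22, P7=10, P6=4, P8=4

Standard divisor: 2932 ÷ 48 ≈ 61.083.
Standard quotas: P4 4.224, P5 3.356, P1 22.314, P7 10.281, P6 4.355, P8 3.471.
Lower quotas: P4 4, P5 3, P1 22, P7 10, P6 4, P8 3 (sum 46, leaving 2 seats).
Remainders in descending order: P8 0.471, P5 0.356, P6 0.355, P1 0.314, P7 0.281, P4 0.224.
The surplus seats go to P8, P5.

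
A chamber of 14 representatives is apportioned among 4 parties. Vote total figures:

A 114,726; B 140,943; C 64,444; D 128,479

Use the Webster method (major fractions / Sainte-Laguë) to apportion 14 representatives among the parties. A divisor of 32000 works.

A 4, B 4, C 2, D 4

With modified divisor 32000: modified quotas A 3.585, B 4.404, C 2.014, D 4.015.
Rounding to the nearest integer: A 4, B 4, C 2, D 4 (total 14).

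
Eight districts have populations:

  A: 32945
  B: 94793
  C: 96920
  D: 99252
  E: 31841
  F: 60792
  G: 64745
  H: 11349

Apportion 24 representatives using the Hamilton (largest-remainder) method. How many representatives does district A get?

Total 492637; standard divisor 492637/24 ≈ 20526.542.
Standard quotas: A 1.6050, B 4.6181, C 4.7217, D 4.8353, E 1.5512, F 2.9616, G 3.1542, H 0.5529.
Lower quotas: A 1, B 4, C 4, D 4, E 1, F 2, G 3, H 0 (sum 19, leaving 5 seats).
Remainders in descending order: F 0.9616, D 0.8353, C 0.7217, B 0.6181, A 0.6050, H 0.5529, E 0.5512, G 0.1542.
Largest remainders: F, D, C, B, A receive the extra seats.
A receives 2.

2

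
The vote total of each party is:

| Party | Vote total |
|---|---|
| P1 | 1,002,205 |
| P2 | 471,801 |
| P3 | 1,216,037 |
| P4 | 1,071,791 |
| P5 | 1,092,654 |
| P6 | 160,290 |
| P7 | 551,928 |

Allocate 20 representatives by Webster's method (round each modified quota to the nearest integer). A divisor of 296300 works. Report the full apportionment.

P1 3, P2 2, P3 4, P4 4, P5 4, P6 1, P7 2

With modified divisor 296300: modified quotas P1 3.382, P2 1.592, P3 4.104, P4 3.617, P5 3.688, P6 0.541, P7 1.863.
Rounding to the nearest integer: P1 3, P2 2, P3 4, P4 4, P5 4, P6 1, P7 2 (total 20).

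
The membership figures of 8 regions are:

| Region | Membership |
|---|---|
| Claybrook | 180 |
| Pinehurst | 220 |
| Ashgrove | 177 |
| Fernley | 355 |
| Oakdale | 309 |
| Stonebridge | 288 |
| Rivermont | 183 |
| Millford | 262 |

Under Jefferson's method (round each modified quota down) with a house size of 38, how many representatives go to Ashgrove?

Standard divisor 1974/38 ≈ 51.947; standard quotas: Claybrook 3.465, Pinehurst 4.235, Ashgrove 3.407, Fernley 6.834, Oakdale 5.948, Stonebridge 5.544, Rivermont 3.523, Millford 5.044.
Rounding down gives 3, 4, 3, 6, 5, 5, 3, 5 = 34 seats, so the divisor must be adjusted.
With modified divisor 45.4: modified quotas Claybrook 3.965, Pinehurst 4.846, Ashgrove 3.899, Fernley 7.819, Oakdale 6.806, Stonebridge 6.344, Rivermont 4.031, Millford 5.771.
Rounding down: Claybrook 3, Pinehurst 4, Ashgrove 3, Fernley 7, Oakdale 6, Stonebridge 6, Rivermont 4, Millford 5 (total 38).
Ashgrove receives 3.

3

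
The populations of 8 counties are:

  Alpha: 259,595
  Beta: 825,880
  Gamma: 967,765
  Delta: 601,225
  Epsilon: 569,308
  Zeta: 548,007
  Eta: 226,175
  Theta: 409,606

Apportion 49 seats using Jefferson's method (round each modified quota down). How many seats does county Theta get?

Standard divisor 4407561/49 ≈ 89950.224; standard quotas: Alpha 2.886, Beta 9.182, Gamma 10.759, Delta 6.684, Epsilon 6.329, Zeta 6.092, Eta 2.514, Theta 4.554.
Rounding down gives 2, 9, 10, 6, 6, 6, 2, 4 = 45 seats, so the divisor must be adjusted.
With modified divisor 82300: modified quotas Alpha 3.154, Beta 10.035, Gamma 11.759, Delta 7.305, Epsilon 6.917, Zeta 6.659, Eta 2.748, Theta 4.977.
Rounding down: Alpha 3, Beta 10, Gamma 11, Delta 7, Epsilon 6, Zeta 6, Eta 2, Theta 4 (total 49).
Theta receives 4.

4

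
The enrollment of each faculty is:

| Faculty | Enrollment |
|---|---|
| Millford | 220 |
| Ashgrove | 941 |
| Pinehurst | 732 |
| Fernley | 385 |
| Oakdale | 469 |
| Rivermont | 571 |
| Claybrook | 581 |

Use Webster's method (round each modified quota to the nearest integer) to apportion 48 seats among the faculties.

Standard divisor 3899/48 ≈ 81.229; standard quotas: Millford 2.708, Ashgrove 11.585, Pinehurst 9.012, Fernley 4.740, Oakdale 5.774, Rivermont 7.029, Claybrook 7.153.
Rounding to the nearest integer gives 3, 12, 9, 5, 6, 7, 7 = 49 seats, so the divisor must be adjusted.
With modified divisor 84: modified quotas Millford 2.619, Ashgrove 11.202, Pinehurst 8.714, Fernley 4.583, Oakdale 5.583, Rivermont 6.798, Claybrook 6.917.
Rounding to the nearest integer: Millford 3, Ashgrove 11, Pinehurst 9, Fernley 5, Oakdale 6, Rivermont 7, Claybrook 7 (total 48).

Millford 3, Ashgrove 11, Pinehurst 9, Fernley 5, Oakdale 6, Rivermont 7, Claybrook 7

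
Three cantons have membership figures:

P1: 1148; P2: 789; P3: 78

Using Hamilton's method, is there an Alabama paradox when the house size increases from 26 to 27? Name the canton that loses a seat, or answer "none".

none

At 26 seats: P1 15, P2 10, P3 1.
At 27 seats: P1 15, P2 11, P3 1.
No canton's allocation decreased.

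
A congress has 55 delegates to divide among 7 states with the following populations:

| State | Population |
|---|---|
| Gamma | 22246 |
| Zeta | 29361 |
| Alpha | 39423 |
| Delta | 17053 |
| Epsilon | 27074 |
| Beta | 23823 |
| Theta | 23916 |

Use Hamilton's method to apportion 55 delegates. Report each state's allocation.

The standard divisor is 182896/55 ≈ 3325.382.
Standard quotas: Gamma 6.6898, Zeta 8.8294, Alpha 11.8552, Delta 5.1281, Epsilon 8.1416, Beta 7.1640, Theta 7.1920.
Lower quotas: Gamma 6, Zeta 8, Alpha 11, Delta 5, Epsilon 8, Beta 7, Theta 7 (sum 52, leaving 3 seats).
Remainders in descending order: Alpha 0.8552, Zeta 0.8294, Gamma 0.6898, Theta 0.1920, Beta 0.1640, Epsilon 0.1416, Delta 0.1281.
Largest remainders: Alpha, Zeta, Gamma receive the extra seats.

Gamma 7, Zeta 9, Alpha 12, Delta 5, Epsilon 8, Beta 7, Theta 7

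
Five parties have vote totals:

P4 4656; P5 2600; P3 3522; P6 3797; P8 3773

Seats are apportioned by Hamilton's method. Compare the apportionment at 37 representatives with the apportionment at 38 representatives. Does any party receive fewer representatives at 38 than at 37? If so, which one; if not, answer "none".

none

At 37 seats: P4 9, P5 5, P3 7, P6 8, P8 8.
At 38 seats: P4 10, P5 5, P3 7, P6 8, P8 8.
No party's allocation decreased.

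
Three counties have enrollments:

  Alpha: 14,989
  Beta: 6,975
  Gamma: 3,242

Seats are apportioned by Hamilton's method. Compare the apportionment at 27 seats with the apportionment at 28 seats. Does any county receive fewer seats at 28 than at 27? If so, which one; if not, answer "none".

At 27 seats: Alpha 16, Beta 7, Gamma 4.
At 28 seats: Alpha 17, Beta 8, Gamma 3.
Gamma drops from 4 to 3.

Gamma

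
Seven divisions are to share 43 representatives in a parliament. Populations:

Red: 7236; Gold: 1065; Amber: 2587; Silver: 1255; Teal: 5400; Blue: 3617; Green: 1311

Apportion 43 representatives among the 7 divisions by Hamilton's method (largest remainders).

Total 22471; standard divisor 22471/43 ≈ 522.581.
Standard quotas: Red 13.8466, Gold 2.0380, Amber 4.9504, Silver 2.4015, Teal 10.3333, Blue 6.9214, Green 2.5087.
Lower quotas: Red 13, Gold 2, Amber 4, Silver 2, Teal 10, Blue 6, Green 2 (sum 39, leaving 4 seats).
Remainders in descending order: Amber 0.9504, Blue 0.9214, Red 0.8466, Green 0.5087, Silver 0.4015, Teal 0.3333, Gold 0.0380.
Largest remainders: Amber, Blue, Red, Green receive the extra seats.

Red 14, Gold 2, Amber 5, Silver 2, Teal 10, Blue 7, Green 3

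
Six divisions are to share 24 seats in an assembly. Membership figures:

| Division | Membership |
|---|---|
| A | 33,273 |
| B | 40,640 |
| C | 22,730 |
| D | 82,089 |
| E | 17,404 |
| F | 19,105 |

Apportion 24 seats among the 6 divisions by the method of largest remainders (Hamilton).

A 4; B 4; C 3; D 9; E 2; F 2

Total 215241; standard divisor 215241/24 ≈ 8968.375.
Standard quotas: A 3.7100, B 4.5315, C 2.5345, D 9.1532, E 1.9406, F 2.1303.
Lower quotas: A 3, B 4, C 2, D 9, E 1, F 2 (sum 21, leaving 3 seats).
Remainders in descending order: E 0.9406, A 0.7100, C 0.5345, B 0.5315, D 0.1532, F 0.1303.
The surplus seats go to E, A, C.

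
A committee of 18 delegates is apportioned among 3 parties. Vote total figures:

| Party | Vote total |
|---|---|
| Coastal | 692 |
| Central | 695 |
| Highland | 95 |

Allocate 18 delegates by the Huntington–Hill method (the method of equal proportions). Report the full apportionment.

With divisor 81.7: modified quotas Coastal 8.470, Central 8.507, Highland 1.163.
Geometric-mean thresholds: Coastal √(8·9)=8.485, Central √(8·9)=8.485, Highland √(1·2)=1.414.
Each quota rounded against its threshold gives Coastal 8, Central 9, Highland 1 (total 18).

Coastal=8, Central=9, Highland=1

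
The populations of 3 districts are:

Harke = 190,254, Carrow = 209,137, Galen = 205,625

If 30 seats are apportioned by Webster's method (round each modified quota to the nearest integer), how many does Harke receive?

10

Standard divisor 605016/30 ≈ 20167.2; standard quotas: Harke 9.434, Carrow 10.370, Galen 10.196.
Rounding to the nearest integer gives 9, 10, 10 = 29 seats, so the divisor must be adjusted.
With modified divisor 19970: modified quotas Harke 9.527, Carrow 10.473, Galen 10.297.
Rounding to the nearest integer: Harke 10, Carrow 10, Galen 10 (total 30).
Harke receives 10.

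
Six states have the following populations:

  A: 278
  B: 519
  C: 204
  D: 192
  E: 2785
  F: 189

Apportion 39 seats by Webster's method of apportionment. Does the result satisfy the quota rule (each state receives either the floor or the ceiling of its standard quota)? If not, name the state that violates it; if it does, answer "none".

E

Standard quotas: A 2.602, B 4.857, C 1.909, D 1.797, E 26.066, F 1.769.
Webster allocation: A 3, B 5, C 2, D 2, E 25, F 2.
E has quota 26.066 (lower 26, upper 27) but receives 25 — outside the quota interval.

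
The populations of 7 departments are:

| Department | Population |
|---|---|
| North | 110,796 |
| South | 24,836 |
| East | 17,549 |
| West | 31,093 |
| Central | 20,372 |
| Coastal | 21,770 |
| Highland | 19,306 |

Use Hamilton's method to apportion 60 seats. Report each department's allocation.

Standard divisor: 245722 ÷ 60 ≈ 4095.367.
Standard quotas: North 27.0540, South 6.0644, East 4.2851, West 7.5922, Central 4.9744, Coastal 5.3158, Highland 4.7141.
Lower quotas: North 27, South 6, East 4, West 7, Central 4, Coastal 5, Highland 4 (sum 57, leaving 3 seats).
Remainders in descending order: Central 0.9744, Highland 0.7141, West 0.5922, Coastal 0.3158, East 0.2851, South 0.0644, North 0.0540.
The surplus seats go to Central, Highland, West.

North=27, South=6, East=4, West=8, Central=5, Coastal=5, Highland=5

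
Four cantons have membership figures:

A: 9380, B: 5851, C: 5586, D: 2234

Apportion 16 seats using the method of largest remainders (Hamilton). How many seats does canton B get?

4

Total 23051; standard divisor 23051/16 ≈ 1440.688.
Standard quotas: A 6.5108, B 4.0613, C 3.8773, D 1.5506.
Lower quotas: A 6, B 4, C 3, D 1 (sum 14, leaving 2 seats).
Remainders in descending order: C 0.8773, D 0.5506, A 0.5108, B 0.0613.
Largest remainders: C, D receive the extra seats.
B receives 4.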